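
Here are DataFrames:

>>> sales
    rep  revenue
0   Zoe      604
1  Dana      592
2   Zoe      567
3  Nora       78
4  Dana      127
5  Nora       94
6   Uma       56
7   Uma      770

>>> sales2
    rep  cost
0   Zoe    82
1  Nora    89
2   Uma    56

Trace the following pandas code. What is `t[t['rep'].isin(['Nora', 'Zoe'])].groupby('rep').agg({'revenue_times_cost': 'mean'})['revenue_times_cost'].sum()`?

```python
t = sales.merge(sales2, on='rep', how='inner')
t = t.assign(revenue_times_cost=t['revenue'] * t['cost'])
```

55665.0

merge on 'rep' (how='inner') → 6 rows:
    rep  revenue  cost
0   Zoe      604    82
1   Zoe      567    82
2  Nora       78    89
3  Nora       94    89
4   Uma       56    56
5   Uma      770    56
add column revenue_times_cost = t['revenue'] * t['cost']:
    rep  revenue  cost  revenue_times_cost
0   Zoe      604    82               49528
1   Zoe      567    82               46494
2  Nora       78    89                6942
3  Nora       94    89                8366
4   Uma       56    56                3136
5   Uma      770    56               43120
filter rows where rep in ['Nora', 'Zoe']:
    rep  revenue  cost  revenue_times_cost
0   Zoe      604    82               49528
1   Zoe      567    82               46494
2  Nora       78    89                6942
3  Nora       94    89                8366
group by rep, mean of revenue_times_cost:
      revenue_times_cost
rep                     
Nora              7654.0
Zoe              48011.0
So sum() = 55665.0.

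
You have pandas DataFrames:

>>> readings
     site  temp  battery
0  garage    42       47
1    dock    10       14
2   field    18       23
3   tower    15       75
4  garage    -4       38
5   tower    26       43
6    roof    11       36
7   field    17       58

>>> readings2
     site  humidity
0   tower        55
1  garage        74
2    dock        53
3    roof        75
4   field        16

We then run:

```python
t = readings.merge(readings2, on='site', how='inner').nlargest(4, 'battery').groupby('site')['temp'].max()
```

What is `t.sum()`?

85

merge on 'site' (how='inner') → 8 rows:
     site  temp  battery  humidity
0  garage    42       47        74
1    dock    10       14        53
2   field    18       23        16
3   tower    15       75        55
4  garage    -4       38        74
5   tower    26       43        55
6    roof    11       36        75
7   field    17       58        16
take 4 rows with largest battery:
     site  temp  battery  humidity
3   tower    15       75        55
7   field    17       58        16
0  garage    42       47        74
5   tower    26       43        55
group by site, max of temp:
site
field     17
garage    42
tower     26
Name: temp, dtype: int64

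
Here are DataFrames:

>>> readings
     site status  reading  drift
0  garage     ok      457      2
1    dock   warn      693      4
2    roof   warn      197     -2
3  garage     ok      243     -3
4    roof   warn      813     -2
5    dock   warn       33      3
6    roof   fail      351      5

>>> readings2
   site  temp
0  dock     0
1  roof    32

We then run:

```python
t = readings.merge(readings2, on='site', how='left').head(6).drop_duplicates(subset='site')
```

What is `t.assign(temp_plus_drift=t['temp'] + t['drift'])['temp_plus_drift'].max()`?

merge on 'site' (how='left') → 7 rows:
     site status  reading  drift  temp
0  garage     ok      457      2   NaN
1    dock   warn      693      4   0.0
2    roof   warn      197     -2  32.0
3  garage     ok      243     -3   NaN
4    roof   warn      813     -2  32.0
5    dock   warn       33      3   0.0
6    roof   fail      351      5  32.0
take first 6 rows:
     site status  reading  drift  temp
0  garage     ok      457      2   NaN
1    dock   warn      693      4   0.0
2    roof   warn      197     -2  32.0
3  garage     ok      243     -3   NaN
4    roof   warn      813     -2  32.0
5    dock   warn       33      3   0.0
drop duplicate site (keep=first):
     site status  reading  drift  temp
0  garage     ok      457      2   NaN
1    dock   warn      693      4   0.0
2    roof   warn      197     -2  32.0
add column temp_plus_drift = t['temp'] + t['drift']:
     site status  reading  drift  temp  temp_plus_drift
0  garage     ok      457      2   NaN              NaN
1    dock   warn      693      4   0.0              4.0
2    roof   warn      197     -2  32.0             30.0

30.0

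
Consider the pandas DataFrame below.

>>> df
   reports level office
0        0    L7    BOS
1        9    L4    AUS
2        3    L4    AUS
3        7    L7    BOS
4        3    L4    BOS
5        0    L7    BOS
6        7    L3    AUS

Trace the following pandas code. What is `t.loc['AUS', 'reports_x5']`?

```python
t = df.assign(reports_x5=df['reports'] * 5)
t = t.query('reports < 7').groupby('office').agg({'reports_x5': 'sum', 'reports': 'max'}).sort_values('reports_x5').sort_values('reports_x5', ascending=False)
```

add column reports_x5 = df['reports'] * 5:
   reports level office  reports_x5
0        0    L7    BOS           0
1        9    L4    AUS          45
2        3    L4    AUS          15
3        7    L7    BOS          35
4        3    L4    BOS          15
5        0    L7    BOS           0
6        7    L3    AUS          35
filter rows where reports < 7:
   reports level office  reports_x5
0        0    L7    BOS           0
2        3    L4    AUS          15
4        3    L4    BOS          15
5        0    L7    BOS           0
group by office: sum(reports_x5), max(reports):
        reports_x5  reports
office                     
AUS             15        3
BOS             15        3
sort by reports_x5:
        reports_x5  reports
office                     
AUS             15        3
BOS             15        3
sort by reports_x5 descending:
        reports_x5  reports
office                     
AUS             15        3
BOS             15        3

15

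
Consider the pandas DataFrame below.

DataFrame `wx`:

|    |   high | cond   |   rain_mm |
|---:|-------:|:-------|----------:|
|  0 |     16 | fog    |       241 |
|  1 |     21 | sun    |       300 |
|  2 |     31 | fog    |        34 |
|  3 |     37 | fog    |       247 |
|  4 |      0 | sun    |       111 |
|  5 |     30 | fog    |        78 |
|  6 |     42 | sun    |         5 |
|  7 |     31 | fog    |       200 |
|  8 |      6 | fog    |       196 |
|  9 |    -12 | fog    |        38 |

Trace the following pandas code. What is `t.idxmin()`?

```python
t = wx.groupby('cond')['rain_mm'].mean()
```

group by cond, mean of rain_mm:
cond
fog    147.714286
sun    138.666667
Name: rain_mm, dtype: float64
Then the label with the smallest value: sun

sun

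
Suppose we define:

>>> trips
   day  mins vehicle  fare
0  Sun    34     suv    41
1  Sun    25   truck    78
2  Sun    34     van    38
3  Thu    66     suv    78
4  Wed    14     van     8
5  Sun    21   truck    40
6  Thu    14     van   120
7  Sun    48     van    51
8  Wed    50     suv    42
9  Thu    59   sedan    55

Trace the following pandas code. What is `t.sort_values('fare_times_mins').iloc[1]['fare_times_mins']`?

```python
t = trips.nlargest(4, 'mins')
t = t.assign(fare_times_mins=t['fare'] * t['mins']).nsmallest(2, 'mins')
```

take 4 rows with largest mins:
   day  mins vehicle  fare
3  Thu    66     suv    78
9  Thu    59   sedan    55
8  Wed    50     suv    42
7  Sun    48     van    51
add column fare_times_mins = t['fare'] * t['mins']:
   day  mins vehicle  fare  fare_times_mins
3  Thu    66     suv    78             5148
9  Thu    59   sedan    55             3245
8  Wed    50     suv    42             2100
7  Sun    48     van    51             2448
take 2 rows with smallest mins:
   day  mins vehicle  fare  fare_times_mins
7  Sun    48     van    51             2448
8  Wed    50     suv    42             2100
sort by fare_times_mins:
   day  mins vehicle  fare  fare_times_mins
8  Wed    50     suv    42             2100
7  Sun    48     van    51             2448
value at position 1, column 'fare_times_mins' → 2448

2448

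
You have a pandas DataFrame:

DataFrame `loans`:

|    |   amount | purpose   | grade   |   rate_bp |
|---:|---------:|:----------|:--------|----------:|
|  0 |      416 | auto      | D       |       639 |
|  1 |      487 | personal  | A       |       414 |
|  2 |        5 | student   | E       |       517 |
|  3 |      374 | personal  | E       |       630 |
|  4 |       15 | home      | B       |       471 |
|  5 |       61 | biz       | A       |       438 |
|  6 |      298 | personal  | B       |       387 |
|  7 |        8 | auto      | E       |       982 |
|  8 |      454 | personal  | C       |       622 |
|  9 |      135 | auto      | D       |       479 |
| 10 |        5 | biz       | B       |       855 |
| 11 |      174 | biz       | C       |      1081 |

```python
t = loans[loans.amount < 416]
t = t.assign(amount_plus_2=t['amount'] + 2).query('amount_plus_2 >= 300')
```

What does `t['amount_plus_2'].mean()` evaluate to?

filter rows where amount < 416:
    amount   purpose grade  rate_bp
2        5   student     E      517
3      374  personal     E      630
4       15      home     B      471
5       61       biz     A      438
6      298  personal     B      387
7        8      auto     E      982
9      135      auto     D      479
10       5       biz     B      855
11     174       biz     C     1081
add column amount_plus_2 = t['amount'] + 2:
    amount   purpose grade  rate_bp  amount_plus_2
2        5   student     E      517              7
3      374  personal     E      630            376
4       15      home     B      471             17
5       61       biz     A      438             63
6      298  personal     B      387            300
7        8      auto     E      982             10
9      135      auto     D      479            137
10       5       biz     B      855              7
11     174       biz     C     1081            176
filter rows where amount_plus_2 >= 300:
   amount   purpose grade  rate_bp  amount_plus_2
3     374  personal     E      630            376
6     298  personal     B      387            300
So mean() = 338.0.

338.0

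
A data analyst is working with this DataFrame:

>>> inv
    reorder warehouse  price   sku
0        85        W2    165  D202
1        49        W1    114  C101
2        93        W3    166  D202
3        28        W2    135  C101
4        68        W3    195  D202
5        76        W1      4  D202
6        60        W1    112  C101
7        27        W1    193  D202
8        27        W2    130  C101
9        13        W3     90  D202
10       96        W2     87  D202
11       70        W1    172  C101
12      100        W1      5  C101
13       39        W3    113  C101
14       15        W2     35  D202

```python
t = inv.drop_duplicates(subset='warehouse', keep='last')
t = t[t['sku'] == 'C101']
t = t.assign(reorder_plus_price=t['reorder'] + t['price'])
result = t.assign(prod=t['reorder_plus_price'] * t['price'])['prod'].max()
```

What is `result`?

17176

drop duplicate warehouse (keep=last):
    reorder warehouse  price   sku
12      100        W1      5  C101
13       39        W3    113  C101
14       15        W2     35  D202
filter rows where sku == 'C101':
    reorder warehouse  price   sku
12      100        W1      5  C101
13       39        W3    113  C101
add column reorder_plus_price = t['reorder'] + t['price']:
    reorder warehouse  price   sku  reorder_plus_price
12      100        W1      5  C101                 105
13       39        W3    113  C101                 152
add column prod = t['reorder_plus_price'] * t['price']:
    reorder warehouse  price   sku  reorder_plus_price   prod
12      100        W1      5  C101                 105    525
13       39        W3    113  C101                 152  17176
Then the max of column 'prod': 17176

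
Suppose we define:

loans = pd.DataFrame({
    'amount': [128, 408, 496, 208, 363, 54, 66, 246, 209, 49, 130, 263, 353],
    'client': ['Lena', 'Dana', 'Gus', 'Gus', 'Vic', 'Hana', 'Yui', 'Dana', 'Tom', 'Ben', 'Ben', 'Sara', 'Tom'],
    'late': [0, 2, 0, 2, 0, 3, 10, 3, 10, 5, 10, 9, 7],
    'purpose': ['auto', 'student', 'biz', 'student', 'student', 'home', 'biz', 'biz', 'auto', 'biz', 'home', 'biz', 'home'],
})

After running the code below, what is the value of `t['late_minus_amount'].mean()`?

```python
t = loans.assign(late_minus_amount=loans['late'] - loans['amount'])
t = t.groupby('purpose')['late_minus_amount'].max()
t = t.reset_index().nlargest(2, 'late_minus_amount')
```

-47.5

add column late_minus_amount = loans['late'] - loans['amount']:
    amount client  late  purpose  late_minus_amount
0      128   Lena     0     auto               -128
1      408   Dana     2  student               -406
2      496    Gus     0      biz               -496
3      208    Gus     2  student               -206
4      363    Vic     0  student               -363
5       54   Hana     3     home                -51
6       66    Yui    10      biz                -56
7      246   Dana     3      biz               -243
8      209    Tom    10     auto               -199
9       49    Ben     5      biz                -44
10     130    Ben    10     home               -120
11     263   Sara     9      biz               -254
12     353    Tom     7     home               -346
group by purpose, max of late_minus_amount:
purpose
auto      -128
biz        -44
home       -51
student   -206
Name: late_minus_amount, dtype: int64
reset_index():
   purpose  late_minus_amount
0     auto               -128
1      biz                -44
2     home                -51
3  student               -206
take 2 rows with largest late_minus_amount:
  purpose  late_minus_amount
1     biz                -44
2    home                -51
Taking the mean of column 'late_minus_amount' gives -47.5.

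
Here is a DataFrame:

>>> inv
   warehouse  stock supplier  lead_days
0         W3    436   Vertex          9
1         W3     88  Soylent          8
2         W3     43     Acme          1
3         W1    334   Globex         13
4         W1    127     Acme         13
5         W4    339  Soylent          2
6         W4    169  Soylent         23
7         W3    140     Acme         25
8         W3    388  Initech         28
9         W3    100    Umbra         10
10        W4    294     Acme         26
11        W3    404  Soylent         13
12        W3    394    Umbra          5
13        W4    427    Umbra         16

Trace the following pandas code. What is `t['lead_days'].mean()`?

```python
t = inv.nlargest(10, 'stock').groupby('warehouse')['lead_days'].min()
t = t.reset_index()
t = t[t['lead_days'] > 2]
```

take 10 rows with largest stock:
   warehouse  stock supplier  lead_days
0         W3    436   Vertex          9
13        W4    427    Umbra         16
11        W3    404  Soylent         13
12        W3    394    Umbra          5
8         W3    388  Initech         28
5         W4    339  Soylent          2
3         W1    334   Globex         13
10        W4    294     Acme         26
6         W4    169  Soylent         23
7         W3    140     Acme         25
group by warehouse, min of lead_days:
warehouse
W1    13
W3     5
W4     2
Name: lead_days, dtype: int64
reset_index():
  warehouse  lead_days
0        W1         13
1        W3          5
2        W4          2
filter rows where lead_days > 2:
  warehouse  lead_days
0        W1         13
1        W3          5
mean of column 'lead_days' → 9.0

9.0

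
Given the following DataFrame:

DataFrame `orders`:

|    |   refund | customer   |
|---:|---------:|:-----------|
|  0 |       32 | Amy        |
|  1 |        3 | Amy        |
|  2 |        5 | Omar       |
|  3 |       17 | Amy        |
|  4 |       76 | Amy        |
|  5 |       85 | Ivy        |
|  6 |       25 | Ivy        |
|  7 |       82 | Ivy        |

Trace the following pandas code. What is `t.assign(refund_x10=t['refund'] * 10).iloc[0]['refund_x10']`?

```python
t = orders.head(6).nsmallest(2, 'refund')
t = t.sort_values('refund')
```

30

take first 6 rows:
   refund customer
0      32      Amy
1       3      Amy
2       5     Omar
3      17      Amy
4      76      Amy
5      85      Ivy
take 2 rows with smallest refund:
   refund customer
1       3      Amy
2       5     Omar
sort by refund:
   refund customer
1       3      Amy
2       5     Omar
add column refund_x10 = t['refund'] * 10:
   refund customer  refund_x10
1       3      Amy          30
2       5     Omar          50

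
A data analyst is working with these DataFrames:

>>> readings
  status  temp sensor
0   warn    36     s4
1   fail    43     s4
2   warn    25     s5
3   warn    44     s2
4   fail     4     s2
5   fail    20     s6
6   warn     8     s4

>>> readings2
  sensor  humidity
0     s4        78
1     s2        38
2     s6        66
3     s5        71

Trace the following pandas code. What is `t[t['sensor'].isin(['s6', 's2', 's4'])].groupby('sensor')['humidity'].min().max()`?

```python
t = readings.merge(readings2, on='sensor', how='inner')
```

merge on 'sensor' (how='inner') → 7 rows:
  status  temp sensor  humidity
0   warn    36     s4        78
1   fail    43     s4        78
2   warn    25     s5        71
3   warn    44     s2        38
4   fail     4     s2        38
5   fail    20     s6        66
6   warn     8     s4        78
filter rows where sensor in ['s6', 's2', 's4']:
  status  temp sensor  humidity
0   warn    36     s4        78
1   fail    43     s4        78
3   warn    44     s2        38
4   fail     4     s2        38
5   fail    20     s6        66
6   warn     8     s4        78
group by sensor, min of humidity:
sensor
s2    38
s4    78
s6    66
Name: humidity, dtype: int64
The max of the resulting series is 78.

78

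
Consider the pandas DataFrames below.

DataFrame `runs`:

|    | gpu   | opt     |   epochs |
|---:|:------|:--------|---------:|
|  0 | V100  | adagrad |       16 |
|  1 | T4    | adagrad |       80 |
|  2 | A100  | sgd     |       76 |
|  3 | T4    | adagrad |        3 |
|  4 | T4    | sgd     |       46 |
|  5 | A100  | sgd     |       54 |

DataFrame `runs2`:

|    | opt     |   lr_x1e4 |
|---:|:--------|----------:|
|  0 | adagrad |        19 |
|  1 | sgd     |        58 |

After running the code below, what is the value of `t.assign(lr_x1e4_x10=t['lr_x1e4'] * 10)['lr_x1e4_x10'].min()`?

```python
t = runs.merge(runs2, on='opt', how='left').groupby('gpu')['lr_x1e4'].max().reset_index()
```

merge on 'opt' (how='left') → 6 rows:
    gpu      opt  epochs  lr_x1e4
0  V100  adagrad      16       19
1    T4  adagrad      80       19
2  A100      sgd      76       58
3    T4  adagrad       3       19
4    T4      sgd      46       58
5  A100      sgd      54       58
group by gpu, max of lr_x1e4:
gpu
A100    58
T4      58
V100    19
Name: lr_x1e4, dtype: int64
reset_index():
    gpu  lr_x1e4
0  A100       58
1    T4       58
2  V100       19
add column lr_x1e4_x10 = t['lr_x1e4'] * 10:
    gpu  lr_x1e4  lr_x1e4_x10
0  A100       58          580
1    T4       58          580
2  V100       19          190

190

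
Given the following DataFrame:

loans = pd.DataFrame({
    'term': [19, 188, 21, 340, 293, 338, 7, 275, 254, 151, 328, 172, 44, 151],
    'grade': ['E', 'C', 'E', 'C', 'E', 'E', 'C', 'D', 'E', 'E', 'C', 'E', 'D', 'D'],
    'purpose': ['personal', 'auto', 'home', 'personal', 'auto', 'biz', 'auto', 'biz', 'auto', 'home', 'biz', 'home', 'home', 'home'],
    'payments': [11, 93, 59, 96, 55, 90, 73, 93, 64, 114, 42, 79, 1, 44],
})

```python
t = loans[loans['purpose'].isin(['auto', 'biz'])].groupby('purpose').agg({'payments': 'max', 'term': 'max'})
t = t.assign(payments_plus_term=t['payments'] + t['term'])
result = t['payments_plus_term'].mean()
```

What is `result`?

filter rows where purpose in ['auto', 'biz']:
    term grade purpose  payments
1    188     C    auto        93
4    293     E    auto        55
5    338     E     biz        90
6      7     C    auto        73
7    275     D     biz        93
8    254     E    auto        64
10   328     C     biz        42
group by purpose: max(payments), max(term):
         payments  term
purpose                
auto           93   293
biz            93   338
add column payments_plus_term = t['payments'] + t['term']:
         payments  term  payments_plus_term
purpose                                    
auto           93   293                 386
biz            93   338                 431
The mean of column 'payments_plus_term' is 408.5.

408.5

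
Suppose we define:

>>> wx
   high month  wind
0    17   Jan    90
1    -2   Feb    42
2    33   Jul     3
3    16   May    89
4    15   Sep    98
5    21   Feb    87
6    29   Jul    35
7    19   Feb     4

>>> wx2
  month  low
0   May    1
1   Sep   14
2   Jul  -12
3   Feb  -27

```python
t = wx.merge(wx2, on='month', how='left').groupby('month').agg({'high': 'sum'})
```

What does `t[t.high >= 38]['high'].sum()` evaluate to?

merge on 'month' (how='left') → 8 rows:
   high month  wind   low
0    17   Jan    90   NaN
1    -2   Feb    42 -27.0
2    33   Jul     3 -12.0
3    16   May    89   1.0
4    15   Sep    98  14.0
5    21   Feb    87 -27.0
6    29   Jul    35 -12.0
7    19   Feb     4 -27.0
group by month, sum of high:
       high
month      
Feb      38
Jan      17
Jul      62
May      16
Sep      15
filter rows where high >= 38:
       high
month      
Feb      38
Jul      62
Finally, sum of column 'high' = 100.

100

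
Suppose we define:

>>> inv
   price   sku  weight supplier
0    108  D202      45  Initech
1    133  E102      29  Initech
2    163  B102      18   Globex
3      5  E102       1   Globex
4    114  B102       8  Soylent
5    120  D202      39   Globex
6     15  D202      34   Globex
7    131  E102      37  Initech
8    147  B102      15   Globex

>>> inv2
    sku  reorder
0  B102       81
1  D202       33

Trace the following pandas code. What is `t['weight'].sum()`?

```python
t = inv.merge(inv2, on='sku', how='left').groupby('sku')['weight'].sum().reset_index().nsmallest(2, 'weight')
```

108

merge on 'sku' (how='left') → 9 rows:
   price   sku  weight supplier  reorder
0    108  D202      45  Initech     33.0
1    133  E102      29  Initech      NaN
2    163  B102      18   Globex     81.0
3      5  E102       1   Globex      NaN
4    114  B102       8  Soylent     81.0
5    120  D202      39   Globex     33.0
6     15  D202      34   Globex     33.0
7    131  E102      37  Initech      NaN
8    147  B102      15   Globex     81.0
group by sku, sum of weight:
sku
B102     41
D202    118
E102     67
Name: weight, dtype: int64
reset_index():
    sku  weight
0  B102      41
1  D202     118
2  E102      67
take 2 rows with smallest weight:
    sku  weight
0  B102      41
2  E102      67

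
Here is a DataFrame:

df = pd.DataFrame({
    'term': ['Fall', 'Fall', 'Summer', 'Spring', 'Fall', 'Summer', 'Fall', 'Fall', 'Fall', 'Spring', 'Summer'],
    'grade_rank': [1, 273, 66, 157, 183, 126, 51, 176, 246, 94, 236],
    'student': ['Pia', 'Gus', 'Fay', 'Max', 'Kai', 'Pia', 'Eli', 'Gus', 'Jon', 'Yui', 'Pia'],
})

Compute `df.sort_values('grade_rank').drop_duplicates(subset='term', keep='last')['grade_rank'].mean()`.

sort by grade_rank:
      term  grade_rank student
0     Fall           1     Pia
6     Fall          51     Eli
2   Summer          66     Fay
9   Spring          94     Yui
5   Summer         126     Pia
3   Spring         157     Max
7     Fall         176     Gus
4     Fall         183     Kai
10  Summer         236     Pia
8     Fall         246     Jon
1     Fall         273     Gus
drop duplicate term (keep=last):
      term  grade_rank student
3   Spring         157     Max
10  Summer         236     Pia
1     Fall         273     Gus

222.0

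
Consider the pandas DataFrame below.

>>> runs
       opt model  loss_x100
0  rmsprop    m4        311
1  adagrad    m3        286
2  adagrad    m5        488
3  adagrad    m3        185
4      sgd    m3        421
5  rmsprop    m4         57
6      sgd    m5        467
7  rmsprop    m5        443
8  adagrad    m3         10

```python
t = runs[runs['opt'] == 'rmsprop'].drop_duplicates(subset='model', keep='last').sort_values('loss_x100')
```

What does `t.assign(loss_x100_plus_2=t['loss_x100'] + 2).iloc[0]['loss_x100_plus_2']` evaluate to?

filter rows where opt == 'rmsprop':
       opt model  loss_x100
0  rmsprop    m4        311
5  rmsprop    m4         57
7  rmsprop    m5        443
drop duplicate model (keep=last):
       opt model  loss_x100
5  rmsprop    m4         57
7  rmsprop    m5        443
sort by loss_x100:
       opt model  loss_x100
5  rmsprop    m4         57
7  rmsprop    m5        443
add column loss_x100_plus_2 = t['loss_x100'] + 2:
       opt model  loss_x100  loss_x100_plus_2
5  rmsprop    m4         57                59
7  rmsprop    m5        443               445
value at position 0, column 'loss_x100_plus_2' → 59

59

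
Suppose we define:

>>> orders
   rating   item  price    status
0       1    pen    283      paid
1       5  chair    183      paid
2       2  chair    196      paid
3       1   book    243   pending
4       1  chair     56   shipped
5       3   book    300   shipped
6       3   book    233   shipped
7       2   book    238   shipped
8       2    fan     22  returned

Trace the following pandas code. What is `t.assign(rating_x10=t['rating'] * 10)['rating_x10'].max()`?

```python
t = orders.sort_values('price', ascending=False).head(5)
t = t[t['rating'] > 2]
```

30

sort by price descending:
   rating   item  price    status
5       3   book    300   shipped
0       1    pen    283      paid
3       1   book    243   pending
7       2   book    238   shipped
6       3   book    233   shipped
2       2  chair    196      paid
1       5  chair    183      paid
4       1  chair     56   shipped
8       2    fan     22  returned
take first 5 rows:
   rating  item  price   status
5       3  book    300  shipped
0       1   pen    283     paid
3       1  book    243  pending
7       2  book    238  shipped
6       3  book    233  shipped
filter rows where rating > 2:
   rating  item  price   status
5       3  book    300  shipped
6       3  book    233  shipped
add column rating_x10 = t['rating'] * 10:
   rating  item  price   status  rating_x10
5       3  book    300  shipped          30
6       3  book    233  shipped          30
Taking the max of column 'rating_x10' gives 30.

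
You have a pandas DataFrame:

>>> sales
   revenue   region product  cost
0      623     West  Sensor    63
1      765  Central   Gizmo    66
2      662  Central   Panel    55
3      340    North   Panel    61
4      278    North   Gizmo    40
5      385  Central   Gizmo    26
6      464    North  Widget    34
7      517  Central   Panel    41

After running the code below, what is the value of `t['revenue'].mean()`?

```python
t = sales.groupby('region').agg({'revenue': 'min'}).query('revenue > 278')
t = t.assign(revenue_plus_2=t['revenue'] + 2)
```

group by region, min of revenue:
         revenue
region          
Central      385
North        278
West         623
filter rows where revenue > 278:
         revenue
region          
Central      385
West         623
add column revenue_plus_2 = t['revenue'] + 2:
         revenue  revenue_plus_2
region                          
Central      385             387
West         623             625

504.0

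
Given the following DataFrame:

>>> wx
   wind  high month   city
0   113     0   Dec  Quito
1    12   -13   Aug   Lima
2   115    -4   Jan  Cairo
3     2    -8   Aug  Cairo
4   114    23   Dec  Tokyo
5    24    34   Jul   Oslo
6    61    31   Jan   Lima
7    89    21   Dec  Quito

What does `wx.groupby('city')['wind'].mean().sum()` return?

334.0

group by city, mean of wind:
city
Cairo     58.5
Lima      36.5
Oslo      24.0
Quito    101.0
Tokyo    114.0
Name: wind, dtype: float64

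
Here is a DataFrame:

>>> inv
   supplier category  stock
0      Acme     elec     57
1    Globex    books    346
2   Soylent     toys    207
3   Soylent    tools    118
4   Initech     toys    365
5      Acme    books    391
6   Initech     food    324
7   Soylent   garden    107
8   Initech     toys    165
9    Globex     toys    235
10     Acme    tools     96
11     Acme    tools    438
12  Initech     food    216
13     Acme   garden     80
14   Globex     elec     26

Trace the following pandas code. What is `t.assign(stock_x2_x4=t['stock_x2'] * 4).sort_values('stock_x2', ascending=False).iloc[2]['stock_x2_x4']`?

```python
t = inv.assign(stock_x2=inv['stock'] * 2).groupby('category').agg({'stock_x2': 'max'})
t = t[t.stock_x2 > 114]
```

2920

add column stock_x2 = inv['stock'] * 2:
   supplier category  stock  stock_x2
0      Acme     elec     57       114
1    Globex    books    346       692
2   Soylent     toys    207       414
3   Soylent    tools    118       236
4   Initech     toys    365       730
5      Acme    books    391       782
6   Initech     food    324       648
7   Soylent   garden    107       214
8   Initech     toys    165       330
9    Globex     toys    235       470
10     Acme    tools     96       192
11     Acme    tools    438       876
12  Initech     food    216       432
13     Acme   garden     80       160
14   Globex     elec     26        52
group by category, max of stock_x2:
          stock_x2
category          
books          782
elec           114
food           648
garden         214
tools          876
toys           730
filter rows where stock_x2 > 114:
          stock_x2
category          
books          782
food           648
garden         214
tools          876
toys           730
add column stock_x2_x4 = t['stock_x2'] * 4:
          stock_x2  stock_x2_x4
category                       
books          782         3128
food           648         2592
garden         214          856
tools          876         3504
toys           730         2920
sort by stock_x2 descending:
          stock_x2  stock_x2_x4
category                       
tools          876         3504
books          782         3128
toys           730         2920
food           648         2592
garden         214          856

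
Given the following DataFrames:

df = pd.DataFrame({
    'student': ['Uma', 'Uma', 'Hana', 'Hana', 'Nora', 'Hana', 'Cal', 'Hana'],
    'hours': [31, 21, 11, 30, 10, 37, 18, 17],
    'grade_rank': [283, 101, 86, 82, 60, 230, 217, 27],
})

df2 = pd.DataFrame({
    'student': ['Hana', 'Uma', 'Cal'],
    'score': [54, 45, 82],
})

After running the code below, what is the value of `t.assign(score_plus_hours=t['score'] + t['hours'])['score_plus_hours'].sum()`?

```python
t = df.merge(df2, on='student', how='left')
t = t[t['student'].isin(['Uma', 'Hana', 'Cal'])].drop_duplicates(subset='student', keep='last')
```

merge on 'student' (how='left') → 8 rows:
  student  hours  grade_rank  score
0     Uma     31         283   45.0
1     Uma     21         101   45.0
2    Hana     11          86   54.0
3    Hana     30          82   54.0
4    Nora     10          60    NaN
5    Hana     37         230   54.0
6     Cal     18         217   82.0
7    Hana     17          27   54.0
filter rows where student in ['Uma', 'Hana', 'Cal']:
  student  hours  grade_rank  score
0     Uma     31         283   45.0
1     Uma     21         101   45.0
2    Hana     11          86   54.0
3    Hana     30          82   54.0
5    Hana     37         230   54.0
6     Cal     18         217   82.0
7    Hana     17          27   54.0
drop duplicate student (keep=last):
  student  hours  grade_rank  score
1     Uma     21         101   45.0
6     Cal     18         217   82.0
7    Hana     17          27   54.0
add column score_plus_hours = t['score'] + t['hours']:
  student  hours  grade_rank  score  score_plus_hours
1     Uma     21         101   45.0              66.0
6     Cal     18         217   82.0             100.0
7    Hana     17          27   54.0              71.0
Reading off the sum of column 'score_plus_hours', we get 237.0.

237.0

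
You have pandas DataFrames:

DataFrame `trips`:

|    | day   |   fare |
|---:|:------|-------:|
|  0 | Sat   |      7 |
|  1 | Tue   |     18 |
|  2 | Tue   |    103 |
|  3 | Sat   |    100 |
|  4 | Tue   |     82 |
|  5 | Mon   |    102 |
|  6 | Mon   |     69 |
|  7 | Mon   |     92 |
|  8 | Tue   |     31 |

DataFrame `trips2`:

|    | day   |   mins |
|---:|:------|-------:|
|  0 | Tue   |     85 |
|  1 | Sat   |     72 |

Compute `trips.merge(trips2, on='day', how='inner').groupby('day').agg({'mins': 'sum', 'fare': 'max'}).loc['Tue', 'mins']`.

merge on 'day' (how='inner') → 6 rows:
   day  fare  mins
0  Sat     7    72
1  Tue    18    85
2  Tue   103    85
3  Sat   100    72
4  Tue    82    85
5  Tue    31    85
group by day: sum(mins), max(fare):
     mins  fare
day            
Sat   144   100
Tue   340   103

340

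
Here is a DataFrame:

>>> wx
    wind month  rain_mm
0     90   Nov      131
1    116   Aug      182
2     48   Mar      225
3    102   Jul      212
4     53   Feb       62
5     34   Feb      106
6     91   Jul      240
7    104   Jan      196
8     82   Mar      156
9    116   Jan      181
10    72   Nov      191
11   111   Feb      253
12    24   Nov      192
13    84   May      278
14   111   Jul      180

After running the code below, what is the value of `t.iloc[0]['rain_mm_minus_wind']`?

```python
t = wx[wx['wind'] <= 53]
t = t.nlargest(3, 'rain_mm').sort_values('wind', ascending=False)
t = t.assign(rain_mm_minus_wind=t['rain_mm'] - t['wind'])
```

177

filter rows where wind <= 53:
    wind month  rain_mm
2     48   Mar      225
4     53   Feb       62
5     34   Feb      106
12    24   Nov      192
take 3 rows with largest rain_mm:
    wind month  rain_mm
2     48   Mar      225
12    24   Nov      192
5     34   Feb      106
sort by wind descending:
    wind month  rain_mm
2     48   Mar      225
5     34   Feb      106
12    24   Nov      192
add column rain_mm_minus_wind = t['rain_mm'] - t['wind']:
    wind month  rain_mm  rain_mm_minus_wind
2     48   Mar      225                 177
5     34   Feb      106                  72
12    24   Nov      192                 168
Finally, value at position 0, column 'rain_mm_minus_wind' = 177.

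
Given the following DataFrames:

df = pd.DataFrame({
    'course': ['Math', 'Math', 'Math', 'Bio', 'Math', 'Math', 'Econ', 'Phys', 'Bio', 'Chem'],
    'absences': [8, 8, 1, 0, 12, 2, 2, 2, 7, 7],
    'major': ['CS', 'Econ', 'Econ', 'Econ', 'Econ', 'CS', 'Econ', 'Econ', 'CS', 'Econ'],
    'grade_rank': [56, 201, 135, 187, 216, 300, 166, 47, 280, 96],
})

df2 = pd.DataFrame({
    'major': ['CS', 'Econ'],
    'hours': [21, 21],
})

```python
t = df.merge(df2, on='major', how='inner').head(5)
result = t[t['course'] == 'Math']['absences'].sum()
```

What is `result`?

merge on 'major' (how='inner') → 10 rows:
  course  absences major  grade_rank  hours
0   Math         8    CS          56     21
1   Math         8  Econ         201     21
2   Math         1  Econ         135     21
3    Bio         0  Econ         187     21
4   Math        12  Econ         216     21
5   Math         2    CS         300     21
6   Econ         2  Econ         166     21
7   Phys         2  Econ          47     21
8    Bio         7    CS         280     21
9   Chem         7  Econ          96     21
take first 5 rows:
  course  absences major  grade_rank  hours
0   Math         8    CS          56     21
1   Math         8  Econ         201     21
2   Math         1  Econ         135     21
3    Bio         0  Econ         187     21
4   Math        12  Econ         216     21
filter rows where course == 'Math':
  course  absences major  grade_rank  hours
0   Math         8    CS          56     21
1   Math         8  Econ         201     21
2   Math         1  Econ         135     21
4   Math        12  Econ         216     21
Hence 29.

29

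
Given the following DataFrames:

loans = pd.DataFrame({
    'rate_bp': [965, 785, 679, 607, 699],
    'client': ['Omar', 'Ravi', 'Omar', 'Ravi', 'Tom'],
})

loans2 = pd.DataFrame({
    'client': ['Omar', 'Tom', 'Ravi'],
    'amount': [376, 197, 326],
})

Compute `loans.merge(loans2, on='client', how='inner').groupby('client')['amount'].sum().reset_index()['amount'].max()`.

merge on 'client' (how='inner') → 5 rows:
   rate_bp client  amount
0      965   Omar     376
1      785   Ravi     326
2      679   Omar     376
3      607   Ravi     326
4      699    Tom     197
group by client, sum of amount:
client
Omar    752
Ravi    652
Tom     197
Name: amount, dtype: int64
reset_index():
  client  amount
0   Omar     752
1   Ravi     652
2    Tom     197
So max() = 752.

752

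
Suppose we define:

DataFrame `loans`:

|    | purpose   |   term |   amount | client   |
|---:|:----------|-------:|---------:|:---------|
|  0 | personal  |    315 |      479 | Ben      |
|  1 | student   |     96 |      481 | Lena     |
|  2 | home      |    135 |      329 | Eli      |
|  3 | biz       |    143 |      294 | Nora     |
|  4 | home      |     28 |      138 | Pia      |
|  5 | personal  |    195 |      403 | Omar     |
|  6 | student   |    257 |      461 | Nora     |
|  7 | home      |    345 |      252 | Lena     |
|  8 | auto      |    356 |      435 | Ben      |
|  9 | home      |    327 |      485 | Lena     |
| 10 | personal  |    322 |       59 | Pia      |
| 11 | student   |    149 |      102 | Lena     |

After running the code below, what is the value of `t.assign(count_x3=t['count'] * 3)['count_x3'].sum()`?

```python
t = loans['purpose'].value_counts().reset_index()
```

value_counts of purpose:
purpose
home        4
personal    3
student     3
biz         1
auto        1
Name: count, dtype: int64
reset_index():
    purpose  count
0      home      4
1  personal      3
2   student      3
3       biz      1
4      auto      1
add column count_x3 = t['count'] * 3:
    purpose  count  count_x3
0      home      4        12
1  personal      3         9
2   student      3         9
3       biz      1         3
4      auto      1         3
Then the sum of column 'count_x3': 36

36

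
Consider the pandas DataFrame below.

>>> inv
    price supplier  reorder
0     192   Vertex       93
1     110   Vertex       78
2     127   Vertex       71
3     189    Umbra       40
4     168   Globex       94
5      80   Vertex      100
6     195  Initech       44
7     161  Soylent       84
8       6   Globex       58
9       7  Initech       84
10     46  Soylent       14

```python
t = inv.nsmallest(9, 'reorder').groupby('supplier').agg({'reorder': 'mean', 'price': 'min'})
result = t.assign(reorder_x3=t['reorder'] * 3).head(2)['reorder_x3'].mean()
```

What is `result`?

take 9 rows with smallest reorder:
    price supplier  reorder
10     46  Soylent       14
3     189    Umbra       40
6     195  Initech       44
8       6   Globex       58
2     127   Vertex       71
1     110   Vertex       78
7     161  Soylent       84
9       7  Initech       84
0     192   Vertex       93
group by supplier: mean(reorder), min(price):
            reorder  price
supplier                  
Globex    58.000000      6
Initech   64.000000      7
Soylent   49.000000     46
Umbra     40.000000    189
Vertex    80.666667    110
add column reorder_x3 = t['reorder'] * 3:
            reorder  price  reorder_x3
supplier                              
Globex    58.000000      6       174.0
Initech   64.000000      7       192.0
Soylent   49.000000     46       147.0
Umbra     40.000000    189       120.0
Vertex    80.666667    110       242.0
take first 2 rows:
          reorder  price  reorder_x3
supplier                            
Globex       58.0      6       174.0
Initech      64.0      7       192.0
So mean() = 183.0.

183.0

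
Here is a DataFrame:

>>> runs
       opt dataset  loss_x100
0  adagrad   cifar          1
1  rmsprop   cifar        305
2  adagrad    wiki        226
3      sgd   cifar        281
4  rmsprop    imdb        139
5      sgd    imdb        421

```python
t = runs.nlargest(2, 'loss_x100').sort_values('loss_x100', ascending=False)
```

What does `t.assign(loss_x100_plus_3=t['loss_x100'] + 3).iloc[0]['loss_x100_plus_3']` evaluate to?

take 2 rows with largest loss_x100:
       opt dataset  loss_x100
5      sgd    imdb        421
1  rmsprop   cifar        305
sort by loss_x100 descending:
       opt dataset  loss_x100
5      sgd    imdb        421
1  rmsprop   cifar        305
add column loss_x100_plus_3 = t['loss_x100'] + 3:
       opt dataset  loss_x100  loss_x100_plus_3
5      sgd    imdb        421               424
1  rmsprop   cifar        305               308
So iloc[0]['loss_x100_plus_3'] = 424.

424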